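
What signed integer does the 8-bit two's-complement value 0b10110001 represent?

-79

MSB is 1, so the value is negative.
Unsigned reading: 177. Subtract 2^8 = 256: 177 − 256 = -79.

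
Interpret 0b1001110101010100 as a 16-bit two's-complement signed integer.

-25260

MSB is 1, so the value is negative.
Invert: 0110001010101011. Add 1: 0110001010101100 = 25260. So the value is −25260.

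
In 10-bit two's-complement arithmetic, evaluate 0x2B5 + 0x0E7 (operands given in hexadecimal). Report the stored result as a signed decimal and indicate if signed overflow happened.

-100; no overflow

0x2B5 = 1010110101 = -331 (signed)
0x0E7 = 0011100111 = 231 (signed)
  1010110101
+ 0011100111
= 1110011100
Result 1110011100: MSB = 1 → 924 − 1024 = -100.
Addends have opposite signs, so signed overflow cannot occur.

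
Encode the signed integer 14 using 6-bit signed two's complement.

14 is non-negative, so write it directly in 6 bits: 001110.

001110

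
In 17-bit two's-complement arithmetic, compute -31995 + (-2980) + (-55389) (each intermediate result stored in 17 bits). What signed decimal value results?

40708

-31995 + (-2980) = -34975 (10111011101100001)
-34975 + (-55389) = -90364 → wraps to 40708 (01001111100000100)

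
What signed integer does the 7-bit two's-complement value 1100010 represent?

-30

MSB is 1, so the value is negative.
Invert: 0011101. Add 1: 0011110 = 30. So the value is −30.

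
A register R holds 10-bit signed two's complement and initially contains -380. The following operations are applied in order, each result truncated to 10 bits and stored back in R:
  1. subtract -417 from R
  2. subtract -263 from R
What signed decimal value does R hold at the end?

300

Start: R = -380 = 1010000100.
R = -380 − (-417) = 37 = 0000100101
R = 37 − (-263) = 300 = 0100101100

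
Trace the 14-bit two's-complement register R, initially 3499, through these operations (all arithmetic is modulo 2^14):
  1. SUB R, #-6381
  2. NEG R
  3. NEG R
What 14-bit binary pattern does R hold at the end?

10011010011000

Start: R = 3499 = 00110110101011.
R = 3499 − (-6381) = 9880; wraps to -6504 = 10011010011000
R = −(-6504) = 6504 = 01100101101000
R = −(6504) = -6504 = 10011010011000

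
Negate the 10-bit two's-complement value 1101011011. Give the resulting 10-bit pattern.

0010100101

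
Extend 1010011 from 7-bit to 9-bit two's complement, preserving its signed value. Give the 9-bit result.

111010011

MSB of 1010011 is 1; replicate it into the new high bits.
11|1010011 → 111010011 (still -45).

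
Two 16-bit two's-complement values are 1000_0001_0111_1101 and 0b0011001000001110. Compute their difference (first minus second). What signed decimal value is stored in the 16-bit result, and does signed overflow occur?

1000_0001_0111_1101 → 1000000101111101 = -32387 (signed)
0b0011001000001110 → 0011001000001110 = 12814 (signed)
Subtract via negate-and-add: invert 0011001000001110 + 1 = 1100110111110010 (i.e. -12814).
  1000000101111101
+ 1100110111110010
= 0100111101101111  (discard carry-out 1)
Result 0100111101101111: MSB = 0 → value 20335.
Both addends (after negating the subtrahend) are negative but the stored result is non-negative: signed overflow. The true value -32387 − 12814 = -45201 lies outside [-32768, 32767].

20335; overflow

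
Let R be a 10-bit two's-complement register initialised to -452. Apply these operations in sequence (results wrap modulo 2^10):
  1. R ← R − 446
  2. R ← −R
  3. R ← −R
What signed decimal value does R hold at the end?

126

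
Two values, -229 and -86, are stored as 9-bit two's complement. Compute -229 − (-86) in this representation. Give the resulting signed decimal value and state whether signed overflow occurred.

-143; no overflow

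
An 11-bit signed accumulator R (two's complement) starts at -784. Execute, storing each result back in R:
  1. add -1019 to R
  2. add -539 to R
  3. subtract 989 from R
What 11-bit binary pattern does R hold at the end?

01011111101

Start: R = -784 = 10011110000.
R = -784 + (-1019) = -1803; wraps to 245 = 00011110101
R = 245 + (-539) = -294 = 11011011010
R = -294 − 989 = -1283; wraps to 765 = 01011111101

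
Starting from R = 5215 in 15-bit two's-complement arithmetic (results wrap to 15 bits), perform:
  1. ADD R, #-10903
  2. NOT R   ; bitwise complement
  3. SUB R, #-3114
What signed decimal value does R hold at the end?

Start: R = 5215 = 001010001011111.
R = 5215 + (-10903) = -5688 = 110100111001000
R = NOT 110100111001000 = 001011000110111 = 5687
R = 5687 − (-3114) = 8801 = 010001001100001

8801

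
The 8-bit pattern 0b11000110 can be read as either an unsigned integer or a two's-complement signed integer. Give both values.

unsigned = 198, signed = -58

Unsigned: 11000110 = 198.
Signed: MSB=1 → 198 − 256 = -58.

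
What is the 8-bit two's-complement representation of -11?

11110101

|-11| = 11 = 00001011 in 8 bits.
Invert the bits: 11110100. Add 1: 11110101.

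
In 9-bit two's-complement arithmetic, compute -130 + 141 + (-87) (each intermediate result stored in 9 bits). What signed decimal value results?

-130 + 141 = 11 (000001011)
11 + (-87) = -76 (110110100)

-76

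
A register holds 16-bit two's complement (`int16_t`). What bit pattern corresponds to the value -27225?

1001010110100111

|-27225| = 27225 = 0110101001011001 in 16 bits.
Invert the bits: 1001010110100110. Add 1: 1001010110100111.
Check: 1001010110100111 reads as 38311 − 65536 = -27225.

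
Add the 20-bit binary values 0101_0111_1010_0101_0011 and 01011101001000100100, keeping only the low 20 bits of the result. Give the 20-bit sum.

10110100110001110111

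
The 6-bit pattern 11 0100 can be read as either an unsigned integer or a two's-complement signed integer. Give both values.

Unsigned: 110100 = 52.
Signed: MSB=1 → 52 − 64 = -12.

unsigned = 52, signed = -12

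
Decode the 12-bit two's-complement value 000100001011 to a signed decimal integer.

267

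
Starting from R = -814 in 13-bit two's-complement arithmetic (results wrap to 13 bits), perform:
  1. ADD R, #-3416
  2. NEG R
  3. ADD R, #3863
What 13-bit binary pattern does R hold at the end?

1111110011101

Start: R = -814 = 1110011010010.
R = -814 + (-3416) = -4230; wraps to 3962 = 0111101111010
R = −(3962) = -3962 = 1000010000110
R = -3962 + 3863 = -99 = 1111110011101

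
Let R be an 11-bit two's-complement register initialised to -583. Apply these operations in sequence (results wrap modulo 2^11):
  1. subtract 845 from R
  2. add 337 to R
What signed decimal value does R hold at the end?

Start: R = -583 = 10110111001.
R = -583 − 845 = -1428; wraps to 620 = 01001101100
R = 620 + 337 = 957 = 01110111101

957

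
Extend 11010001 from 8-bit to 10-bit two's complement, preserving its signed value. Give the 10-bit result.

MSB of 11010001 is 1; replicate it into the new high bits.
11|11010001 → 1111010001 (still -47).

1111010001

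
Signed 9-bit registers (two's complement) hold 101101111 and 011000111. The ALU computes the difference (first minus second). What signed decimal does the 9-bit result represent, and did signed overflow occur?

168; overflow

101101111 = -145 (signed)
011000111 = 199 (signed)
Subtract via negate-and-add: invert 011000111 + 1 = 100111001 (i.e. -199).
  101101111
+ 100111001
= 010101000  (discard carry-out 1)
Result 010101000: MSB = 0 → value 168.
Both addends (after negating the subtrahend) are negative but the stored result is non-negative: signed overflow. The true value -145 − 199 = -344 lies outside [-256, 255].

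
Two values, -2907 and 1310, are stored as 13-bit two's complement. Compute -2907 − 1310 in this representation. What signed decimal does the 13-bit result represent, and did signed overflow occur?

3975; overflow

-2907 → 1010010100101
1310 → 0010100011110
Subtract via negate-and-add: invert 0010100011110 + 1 = 1101011100010 (i.e. -1310).
  1010010100101
+ 1101011100010
= 0111110000111  (discard carry-out 1)
Result 0111110000111: MSB = 0 → value 3975.
Both addends (after negating the subtrahend) are negative but the stored result is non-negative: signed overflow. The true value -2907 − 1310 = -4217 lies outside [-4096, 4095].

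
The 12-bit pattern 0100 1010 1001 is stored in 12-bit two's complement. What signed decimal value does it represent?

1193

MSB is 0, so the value is non-negative: 010010101001 = 1193.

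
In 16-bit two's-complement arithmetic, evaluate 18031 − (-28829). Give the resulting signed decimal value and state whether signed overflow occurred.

-18676; overflow

18031 → 0100011001101111
-28829 → 1000111101100011
Subtract via negate-and-add: invert 1000111101100011 + 1 = 0111000010011101 (i.e. 28829).
  0100011001101111
+ 0111000010011101
= 1011011100001100
Result 1011011100001100: MSB = 1 → 46860 − 65536 = -18676.
Both addends (after negating the subtrahend) are non-negative but the stored result is negative: signed overflow. The true value 18031 − (-28829) = 46860 lies outside [-32768, 32767].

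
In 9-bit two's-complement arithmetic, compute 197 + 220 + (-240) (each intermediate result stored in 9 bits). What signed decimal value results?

177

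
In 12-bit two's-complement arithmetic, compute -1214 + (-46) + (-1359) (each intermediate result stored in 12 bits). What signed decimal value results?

-1214 + (-46) = -1260 (101100010100)
-1260 + (-1359) = -2619 → wraps to 1477 (010111000101)

1477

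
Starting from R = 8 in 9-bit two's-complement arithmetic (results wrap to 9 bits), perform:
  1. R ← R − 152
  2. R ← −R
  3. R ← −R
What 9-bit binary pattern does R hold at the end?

Start: R = 8 = 000001000.
R = 8 − 152 = -144 = 101110000
R = −(-144) = 144 = 010010000
R = −(144) = -144 = 101110000

101110000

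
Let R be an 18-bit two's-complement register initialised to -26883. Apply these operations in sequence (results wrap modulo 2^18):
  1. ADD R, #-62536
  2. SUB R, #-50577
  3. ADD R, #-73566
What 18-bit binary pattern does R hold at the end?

Start: R = -26883 = 111001011011111101.
R = -26883 + (-62536) = -89419 = 101010001010110101
R = -89419 − (-50577) = -38842 = 110110100001000110
R = -38842 + (-73566) = -112408 = 100100100011101000

100100100011101000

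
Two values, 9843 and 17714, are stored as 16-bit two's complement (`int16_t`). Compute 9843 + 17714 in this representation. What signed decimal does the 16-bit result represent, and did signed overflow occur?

27557; no overflow

9843 → 0010011001110011
17714 → 0100010100110010
  0010011001110011
+ 0100010100110010
= 0110101110100101
Result 0110101110100101: MSB = 0 → value 27557.
Both addends are non-negative and so is the stored result: no signed overflow.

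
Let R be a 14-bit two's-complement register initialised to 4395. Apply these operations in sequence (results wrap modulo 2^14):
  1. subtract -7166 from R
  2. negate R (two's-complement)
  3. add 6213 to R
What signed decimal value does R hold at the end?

Start: R = 4395 = 01000100101011.
R = 4395 − (-7166) = 11561; wraps to -4823 = 10110100101001
R = −(-4823) = 4823 = 01001011010111
R = 4823 + 6213 = 11036; wraps to -5348 = 10101100011100

-5348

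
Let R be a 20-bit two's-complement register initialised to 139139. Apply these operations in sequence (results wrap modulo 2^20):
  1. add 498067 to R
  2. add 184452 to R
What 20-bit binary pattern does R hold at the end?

11001000100110011010

Start: R = 139139 = 00100001111110000011.
R = 139139 + 498067 = 637206; wraps to -411370 = 10011011100100010110
R = -411370 + 184452 = -226918 = 11001000100110011010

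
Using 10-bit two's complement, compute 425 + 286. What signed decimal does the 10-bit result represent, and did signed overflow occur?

425 → 0110101001
286 → 0100011110
  0110101001
+ 0100011110
= 1011000111
Result 1011000111: MSB = 1 → 711 − 1024 = -313.
Both addends are non-negative but the stored result is negative: signed overflow. The true value 425 + 286 = 711 lies outside [-512, 511].

-313; overflow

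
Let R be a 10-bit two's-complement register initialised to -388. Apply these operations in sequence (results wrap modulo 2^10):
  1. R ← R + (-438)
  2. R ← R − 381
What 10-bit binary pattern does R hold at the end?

1101001001

Start: R = -388 = 1001111100.
R = -388 + (-438) = -826; wraps to 198 = 0011000110
R = 198 − 381 = -183 = 1101001001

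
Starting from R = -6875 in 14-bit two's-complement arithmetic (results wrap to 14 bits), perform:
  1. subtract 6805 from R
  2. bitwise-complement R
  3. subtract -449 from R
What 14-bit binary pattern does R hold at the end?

11011100110000

Start: R = -6875 = 10010100100101.
R = -6875 − 6805 = -13680; wraps to 2704 = 00101010010000
R = NOT 00101010010000 = 11010101101111 = -2705
R = -2705 − (-449) = -2256 = 11011100110000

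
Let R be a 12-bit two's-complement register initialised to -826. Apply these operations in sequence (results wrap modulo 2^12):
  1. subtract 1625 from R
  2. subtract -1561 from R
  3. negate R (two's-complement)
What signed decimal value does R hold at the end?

Start: R = -826 = 110011000110.
R = -826 − 1625 = -2451; wraps to 1645 = 011001101101
R = 1645 − (-1561) = 3206; wraps to -890 = 110010000110
R = −(-890) = 890 = 001101111010

890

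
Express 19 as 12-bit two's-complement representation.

000000010011

19 is non-negative, so write it directly in 12 bits: 000000010011.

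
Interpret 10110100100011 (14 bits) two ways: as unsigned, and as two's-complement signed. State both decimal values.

unsigned = 11555, signed = -4829

Unsigned: 10110100100011 = 11555.
Signed: MSB=1 → 11555 − 16384 = -4829.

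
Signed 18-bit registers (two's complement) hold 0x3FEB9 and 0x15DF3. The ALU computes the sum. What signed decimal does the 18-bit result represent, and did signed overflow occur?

89260; no overflow

0x3FEB9 = 111111111010111001 = -327 (signed)
0x15DF3 = 010101110111110011 = 89587 (signed)
  111111111010111001
+ 010101110111110011
= 010101110010101100  (discard carry-out 1)
Result 010101110010101100: MSB = 0 → value 89260.
Addends have opposite signs, so signed overflow cannot occur.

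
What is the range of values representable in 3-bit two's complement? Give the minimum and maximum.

Minimum: −2^2 = -4.
Maximum: 2^2 − 1 = 3.

min = -4, max = 3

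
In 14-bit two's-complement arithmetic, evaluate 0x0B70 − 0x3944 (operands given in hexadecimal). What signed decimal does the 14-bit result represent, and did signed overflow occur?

0x0B70 = 00101101110000 = 2928 (signed)
0x3944 = 11100101000100 = -1724 (signed)
Subtract via negate-and-add: invert 11100101000100 + 1 = 00011010111100 (i.e. 1724).
  00101101110000
+ 00011010111100
= 01001000101100
Result 01001000101100: MSB = 0 → value 4652.
Both addends (after negating the subtrahend) are non-negative and so is the stored result: no signed overflow.

4652; no overflow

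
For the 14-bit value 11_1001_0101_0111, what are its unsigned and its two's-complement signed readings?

unsigned = 14679, signed = -1705

Unsigned: 11100101010111 = 14679.
Signed: MSB=1 → 14679 − 16384 = -1705.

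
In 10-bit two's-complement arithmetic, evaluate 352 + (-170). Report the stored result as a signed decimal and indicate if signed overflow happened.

182; no overflow

352 → 0101100000
-170 → 1101010110
  0101100000
+ 1101010110
= 0010110110  (discard carry-out 1)
Result 0010110110: MSB = 0 → value 182.
Addends have opposite signs, so signed overflow cannot occur.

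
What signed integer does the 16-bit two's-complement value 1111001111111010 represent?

MSB is 1, so the value is negative.
Invert: 0000110000000101. Add 1: 0000110000000110 = 3078. So the value is −3078.

-3078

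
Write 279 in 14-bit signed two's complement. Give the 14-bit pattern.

00000100010111

279 is non-negative, so write it directly in 14 bits: 00000100010111.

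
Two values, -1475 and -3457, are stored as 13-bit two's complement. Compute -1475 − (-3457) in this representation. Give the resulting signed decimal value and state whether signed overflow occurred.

1982; no overflow

-1475 → 1101000111101
-3457 → 1001001111111
Subtract via negate-and-add: invert 1001001111111 + 1 = 0110110000001 (i.e. 3457).
  1101000111101
+ 0110110000001
= 0011110111110  (discard carry-out 1)
Result 0011110111110: MSB = 0 → value 1982.
Addends (after negating the subtrahend) have opposite signs, so signed overflow cannot occur.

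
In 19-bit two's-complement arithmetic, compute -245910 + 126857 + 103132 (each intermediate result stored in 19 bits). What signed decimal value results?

-245910 + 126857 = -119053 (1100010111011110011)
-119053 + 103132 = -15921 (1111100000111001111)

-15921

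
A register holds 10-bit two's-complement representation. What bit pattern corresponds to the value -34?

1111011110

|-34| = 34 = 0000100010 in 10 bits.
Invert the bits: 1111011101. Add 1: 1111011110.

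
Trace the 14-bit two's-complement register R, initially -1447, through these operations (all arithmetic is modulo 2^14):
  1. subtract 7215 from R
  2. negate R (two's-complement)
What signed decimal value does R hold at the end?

-7722

Start: R = -1447 = 11101001011001.
R = -1447 − 7215 = -8662; wraps to 7722 = 01111000101010
R = −(7722) = -7722 = 10000111010110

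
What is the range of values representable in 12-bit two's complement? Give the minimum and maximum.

min = -2048, max = 2047

Minimum: −2^11 = -2048.
Maximum: 2^11 − 1 = 2047.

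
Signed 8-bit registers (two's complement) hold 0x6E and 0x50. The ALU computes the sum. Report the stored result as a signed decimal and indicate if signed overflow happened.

0x6E = 01101110 = 110 (signed)
0x50 = 01010000 = 80 (signed)
  01101110
+ 01010000
= 10111110
Result 10111110: MSB = 1 → 190 − 256 = -66.
Both addends are non-negative but the stored result is negative: signed overflow. The true value 110 + 80 = 190 lies outside [-128, 127].

-66; overflow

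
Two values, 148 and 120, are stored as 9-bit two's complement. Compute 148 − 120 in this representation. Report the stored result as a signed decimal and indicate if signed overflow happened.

28; no overflow

148 → 010010100
120 → 001111000
Subtract via negate-and-add: invert 001111000 + 1 = 110001000 (i.e. -120).
  010010100
+ 110001000
= 000011100  (discard carry-out 1)
Result 000011100: MSB = 0 → value 28.
Addends (after negating the subtrahend) have opposite signs, so signed overflow cannot occur.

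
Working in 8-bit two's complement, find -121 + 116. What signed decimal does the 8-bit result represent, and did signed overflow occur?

-5; no overflow

-121 → 10000111
116 → 01110100
  10000111
+ 01110100
= 11111011
Result 11111011: MSB = 1 → 251 − 256 = -5.
Addends have opposite signs, so signed overflow cannot occur.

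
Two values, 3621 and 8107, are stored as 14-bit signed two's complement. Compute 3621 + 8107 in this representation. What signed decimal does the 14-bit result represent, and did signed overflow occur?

-4656; overflow

3621 → 00111000100101
8107 → 01111110101011
  00111000100101
+ 01111110101011
= 10110111010000
Result 10110111010000: MSB = 1 → 11728 − 16384 = -4656.
Both addends are non-negative but the stored result is negative: signed overflow. The true value 3621 + 8107 = 11728 lies outside [-8192, 8191].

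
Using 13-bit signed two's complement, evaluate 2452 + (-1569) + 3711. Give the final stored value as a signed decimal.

-3598

2452 + (-1569) = 883 (0001101110011)
883 + 3711 = 4594 → wraps to -3598 (1000111110010)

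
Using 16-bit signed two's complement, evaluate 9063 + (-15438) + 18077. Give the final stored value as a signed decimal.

9063 + (-15438) = -6375 (1110011100011001)
-6375 + 18077 = 11702 (0010110110110110)

11702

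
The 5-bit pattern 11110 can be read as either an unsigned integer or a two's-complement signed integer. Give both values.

unsigned = 30, signed = -2

Unsigned: 11110 = 30.
Signed: MSB=1 → 30 − 32 = -2.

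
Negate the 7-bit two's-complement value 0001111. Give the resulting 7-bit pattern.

1110001

Invert: 1110000. Add 1: 1110001.
Check: 0001111 = 15, 1110001 = -15.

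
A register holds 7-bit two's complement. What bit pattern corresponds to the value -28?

|-28| = 28 = 0011100 in 7 bits.
Invert the bits: 1100011. Add 1: 1100100.
Check: 1100100 reads as 100 − 128 = -28.

1100100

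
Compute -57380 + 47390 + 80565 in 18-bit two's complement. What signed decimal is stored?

70575

-57380 + 47390 = -9990 (111101100011111010)
-9990 + 80565 = 70575 (010001001110101111)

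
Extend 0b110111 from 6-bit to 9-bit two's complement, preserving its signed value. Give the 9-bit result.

111110111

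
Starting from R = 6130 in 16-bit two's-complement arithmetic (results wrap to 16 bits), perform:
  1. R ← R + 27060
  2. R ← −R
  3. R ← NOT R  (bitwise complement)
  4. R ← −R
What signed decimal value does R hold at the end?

Start: R = 6130 = 0001011111110010.
R = 6130 + 27060 = 33190; wraps to -32346 = 1000000110100110
R = −(-32346) = 32346 = 0111111001011010
R = NOT 0111111001011010 = 1000000110100101 = -32347
R = −(-32347) = 32347 = 0111111001011011

32347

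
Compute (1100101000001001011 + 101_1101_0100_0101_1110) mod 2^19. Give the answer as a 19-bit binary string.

  1100101000001001011
+ 1011101010001011110
= 1000010010010101001  (discard carry-out 1)

1000010010010101001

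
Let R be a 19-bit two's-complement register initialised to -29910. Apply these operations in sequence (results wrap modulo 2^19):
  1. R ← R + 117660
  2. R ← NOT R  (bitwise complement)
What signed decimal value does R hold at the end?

-87751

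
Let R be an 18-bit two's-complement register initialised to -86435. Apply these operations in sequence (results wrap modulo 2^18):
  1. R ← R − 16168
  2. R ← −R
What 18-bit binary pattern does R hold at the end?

011001000011001011

Start: R = -86435 = 101010111001011101.
R = -86435 − 16168 = -102603 = 100110111100110101
R = −(-102603) = 102603 = 011001000011001011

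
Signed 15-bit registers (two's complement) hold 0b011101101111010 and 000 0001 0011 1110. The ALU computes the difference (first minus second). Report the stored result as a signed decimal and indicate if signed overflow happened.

14908; no overflow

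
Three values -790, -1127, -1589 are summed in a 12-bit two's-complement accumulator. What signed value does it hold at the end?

590

-790 + (-1127) = -1917 (100010000011)
-1917 + (-1589) = -3506 → wraps to 590 (001001001110)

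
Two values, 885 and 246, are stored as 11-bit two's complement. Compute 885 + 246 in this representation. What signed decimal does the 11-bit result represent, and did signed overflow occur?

-917; overflow

885 → 01101110101
246 → 00011110110
  01101110101
+ 00011110110
= 10001101011
Result 10001101011: MSB = 1 → 1131 − 2048 = -917.
Both addends are non-negative but the stored result is negative: signed overflow. The true value 885 + 246 = 1131 lies outside [-1024, 1023].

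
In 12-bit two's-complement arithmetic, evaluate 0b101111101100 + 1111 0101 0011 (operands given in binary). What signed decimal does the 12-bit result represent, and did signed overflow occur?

0b101111101100 → 101111101100 = -1044 (signed)
1111 0101 0011 → 111101010011 = -173 (signed)
  101111101100
+ 111101010011
= 101100111111  (discard carry-out 1)
Result 101100111111: MSB = 1 → 2879 − 4096 = -1217.
Both addends are negative and so is the stored result: no signed overflow.

-1217; no overflow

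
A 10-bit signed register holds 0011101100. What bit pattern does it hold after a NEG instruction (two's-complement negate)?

Invert: 1100010011. Add 1: 1100010100.
Check: 0011101100 = 236, 1100010100 = -236.

1100010100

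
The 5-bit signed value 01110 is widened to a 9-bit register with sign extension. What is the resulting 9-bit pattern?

000001110

MSB of 01110 is 0; replicate it into the new high bits.
0000|01110 → 000001110 (still 14).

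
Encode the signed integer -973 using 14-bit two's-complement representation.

11110000110011

|-973| = 973 = 00001111001101 in 14 bits.
Invert the bits: 11110000110010. Add 1: 11110000110011.
Check: 11110000110011 reads as 15411 − 16384 = -973.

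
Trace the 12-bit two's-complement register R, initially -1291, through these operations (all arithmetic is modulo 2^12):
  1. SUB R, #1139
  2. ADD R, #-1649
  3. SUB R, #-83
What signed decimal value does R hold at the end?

100

Start: R = -1291 = 101011110101.
R = -1291 − 1139 = -2430; wraps to 1666 = 011010000010
R = 1666 + (-1649) = 17 = 000000010001
R = 17 − (-83) = 100 = 000001100100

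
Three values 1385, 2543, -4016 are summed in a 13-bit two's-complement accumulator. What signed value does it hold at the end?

1385 + 2543 = 3928 (0111101011000)
3928 + (-4016) = -88 (1111110101000)

-88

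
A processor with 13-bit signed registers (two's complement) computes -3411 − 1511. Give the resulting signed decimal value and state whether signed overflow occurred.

3270; overflow

-3411 → 1001010101101
1511 → 0010111100111
Subtract via negate-and-add: invert 0010111100111 + 1 = 1101000011001 (i.e. -1511).
  1001010101101
+ 1101000011001
= 0110011000110  (discard carry-out 1)
Result 0110011000110: MSB = 0 → value 3270.
Both addends (after negating the subtrahend) are negative but the stored result is non-negative: signed overflow. The true value -3411 − 1511 = -4922 lies outside [-4096, 4095].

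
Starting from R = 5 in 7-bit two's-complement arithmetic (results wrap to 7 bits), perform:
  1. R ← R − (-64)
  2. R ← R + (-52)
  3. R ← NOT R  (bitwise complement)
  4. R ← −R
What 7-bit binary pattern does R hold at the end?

0010010

Start: R = 5 = 0000101.
R = 5 − (-64) = 69; wraps to -59 = 1000101
R = -59 + (-52) = -111; wraps to 17 = 0010001
R = NOT 0010001 = 1101110 = -18
R = −(-18) = 18 = 0010010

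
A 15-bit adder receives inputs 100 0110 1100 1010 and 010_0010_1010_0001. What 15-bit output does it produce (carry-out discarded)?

  100011011001010
+ 010001010100001
= 110100101101011

110100101101011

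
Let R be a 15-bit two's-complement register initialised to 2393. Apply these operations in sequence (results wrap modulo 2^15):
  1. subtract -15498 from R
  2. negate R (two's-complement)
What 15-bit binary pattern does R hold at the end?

Start: R = 2393 = 000100101011001.
R = 2393 − (-15498) = 17891; wraps to -14877 = 100010111100011
R = −(-14877) = 14877 = 011101000011101

011101000011101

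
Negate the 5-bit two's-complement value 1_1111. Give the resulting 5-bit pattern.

00001

Invert: 00000. Add 1: 00001.
Check: 11111 = -1, 00001 = 1.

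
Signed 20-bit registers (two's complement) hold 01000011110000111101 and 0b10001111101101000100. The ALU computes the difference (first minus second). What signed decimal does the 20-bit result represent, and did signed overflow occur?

-311047; overflow

01000011110000111101 = 277565 (signed)
0b10001111101101000100 → 10001111101101000100 = -459964 (signed)
Subtract via negate-and-add: invert 10001111101101000100 + 1 = 01110000010010111100 (i.e. 459964).
  01000011110000111101
+ 01110000010010111100
= 10110100000011111001
Result 10110100000011111001: MSB = 1 → 737529 − 1048576 = -311047.
Both addends (after negating the subtrahend) are non-negative but the stored result is negative: signed overflow. The true value 277565 − (-459964) = 737529 lies outside [-524288, 524287].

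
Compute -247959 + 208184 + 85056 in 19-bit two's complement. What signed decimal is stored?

-247959 + 208184 = -39775 (1110110010010100001)
-39775 + 85056 = 45281 (0001011000011100001)

45281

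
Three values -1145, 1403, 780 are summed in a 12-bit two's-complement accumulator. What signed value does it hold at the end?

1038

-1145 + 1403 = 258 (000100000010)
258 + 780 = 1038 (010000001110)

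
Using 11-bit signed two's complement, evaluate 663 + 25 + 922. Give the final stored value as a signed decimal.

663 + 25 = 688 (01010110000)
688 + 922 = 1610 → wraps to -438 (11001001010)

-438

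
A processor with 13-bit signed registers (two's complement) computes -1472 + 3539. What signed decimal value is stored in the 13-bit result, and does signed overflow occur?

2067; no overflow

-1472 → 1101001000000
3539 → 0110111010011
  1101001000000
+ 0110111010011
= 0100000010011  (discard carry-out 1)
Result 0100000010011: MSB = 0 → value 2067.
Addends have opposite signs, so signed overflow cannot occur.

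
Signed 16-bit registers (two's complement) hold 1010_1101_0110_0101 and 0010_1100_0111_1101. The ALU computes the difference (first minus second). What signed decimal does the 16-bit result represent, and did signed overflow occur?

-32536; no overflow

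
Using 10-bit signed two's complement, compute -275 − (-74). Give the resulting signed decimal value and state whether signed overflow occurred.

-201; no overflow

-275 → 1011101101
-74 → 1110110110
Subtract via negate-and-add: invert 1110110110 + 1 = 0001001010 (i.e. 74).
  1011101101
+ 0001001010
= 1100110111
Result 1100110111: MSB = 1 → 823 − 1024 = -201.
Addends (after negating the subtrahend) have opposite signs, so signed overflow cannot occur.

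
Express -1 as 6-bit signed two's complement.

|-1| = 1 = 000001 in 6 bits.
Invert the bits: 111110. Add 1: 111111.
Check: 111111 reads as 63 − 64 = -1.

111111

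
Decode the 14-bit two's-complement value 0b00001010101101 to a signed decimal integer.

685

MSB is 0, so the value is non-negative: 00001010101101 = 685.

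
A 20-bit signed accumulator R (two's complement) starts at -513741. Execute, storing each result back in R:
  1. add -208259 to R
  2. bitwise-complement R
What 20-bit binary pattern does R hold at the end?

Start: R = -513741 = 10000010100100110011.
R = -513741 + (-208259) = -722000; wraps to 326576 = 01001111101110110000
R = NOT 01001111101110110000 = 10110000010001001111 = -326577

10110000010001001111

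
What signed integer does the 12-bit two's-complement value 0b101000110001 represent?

MSB is 1, so the value is negative.
Invert: 010111001110. Add 1: 010111001111 = 1487. So the value is −1487.

-1487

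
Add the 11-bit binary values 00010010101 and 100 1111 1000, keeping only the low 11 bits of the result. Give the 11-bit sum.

10110001101

  00010010101
+ 10011111000
= 10110001101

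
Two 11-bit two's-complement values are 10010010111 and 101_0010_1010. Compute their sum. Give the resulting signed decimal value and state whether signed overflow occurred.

449; overflow

10010010111 = -873 (signed)
101_0010_1010 → 10100101010 = -726 (signed)
  10010010111
+ 10100101010
= 00111000001  (discard carry-out 1)
Result 00111000001: MSB = 0 → value 449.
Both addends are negative but the stored result is non-negative: signed overflow. The true value -873 + (-726) = -1599 lies outside [-1024, 1023].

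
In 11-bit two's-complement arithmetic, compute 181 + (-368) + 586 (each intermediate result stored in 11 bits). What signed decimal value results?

181 + (-368) = -187 (11101000101)
-187 + 586 = 399 (00110001111)

399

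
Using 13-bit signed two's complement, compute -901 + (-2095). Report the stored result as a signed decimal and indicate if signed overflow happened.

-2996; no overflow

-901 → 1110001111011
-2095 → 1011111010001
  1110001111011
+ 1011111010001
= 1010001001100  (discard carry-out 1)
Result 1010001001100: MSB = 1 → 5196 − 8192 = -2996.
Both addends are negative and so is the stored result: no signed overflow.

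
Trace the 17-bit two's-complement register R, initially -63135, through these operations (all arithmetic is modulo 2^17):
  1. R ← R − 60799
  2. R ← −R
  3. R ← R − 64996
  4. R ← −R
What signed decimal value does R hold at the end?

Start: R = -63135 = 10000100101100001.
R = -63135 − 60799 = -123934; wraps to 7138 = 00001101111100010
R = −(7138) = -7138 = 11110010000011110
R = -7138 − 64996 = -72134; wraps to 58938 = 01110011000111010
R = −(58938) = -58938 = 10001100111000110

-58938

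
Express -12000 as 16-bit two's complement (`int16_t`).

|-12000| = 12000 = 0010111011100000 in 16 bits.
Invert the bits: 1101000100011111. Add 1: 1101000100100000.

1101000100100000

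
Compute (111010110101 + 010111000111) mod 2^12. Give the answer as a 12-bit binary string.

010001111100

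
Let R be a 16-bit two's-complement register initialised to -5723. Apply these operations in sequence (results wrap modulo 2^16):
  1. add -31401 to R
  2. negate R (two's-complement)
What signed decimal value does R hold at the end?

-28412

Start: R = -5723 = 1110100110100101.
R = -5723 + (-31401) = -37124; wraps to 28412 = 0110111011111100
R = −(28412) = -28412 = 1001000100000100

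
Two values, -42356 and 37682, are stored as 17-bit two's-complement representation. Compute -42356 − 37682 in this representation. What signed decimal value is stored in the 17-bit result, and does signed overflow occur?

51034; overflow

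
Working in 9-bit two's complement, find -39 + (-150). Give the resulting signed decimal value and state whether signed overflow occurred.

-39 → 111011001
-150 → 101101010
  111011001
+ 101101010
= 101000011  (discard carry-out 1)
Result 101000011: MSB = 1 → 323 − 512 = -189.
Both addends are negative and so is the stored result: no signed overflow.

-189; no overflow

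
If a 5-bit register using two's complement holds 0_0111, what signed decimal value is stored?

MSB is 0, so the value is non-negative: 00111 = 7.

7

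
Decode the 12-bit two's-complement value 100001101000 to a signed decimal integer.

MSB is 1, so the value is negative.
Unsigned reading: 2152. Subtract 2^12 = 4096: 2152 − 4096 = -1944.

-1944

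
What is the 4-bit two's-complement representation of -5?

|-5| = 5 = 0101 in 4 bits.
Invert the bits: 1010. Add 1: 1011.
Check: 1011 reads as 11 − 16 = -5.

1011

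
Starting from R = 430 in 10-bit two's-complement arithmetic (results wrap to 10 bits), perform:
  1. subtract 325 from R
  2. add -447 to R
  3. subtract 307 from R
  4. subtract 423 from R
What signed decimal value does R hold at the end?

-48

Start: R = 430 = 0110101110.
R = 430 − 325 = 105 = 0001101001
R = 105 + (-447) = -342 = 1010101010
R = -342 − 307 = -649; wraps to 375 = 0101110111
R = 375 − 423 = -48 = 1111010000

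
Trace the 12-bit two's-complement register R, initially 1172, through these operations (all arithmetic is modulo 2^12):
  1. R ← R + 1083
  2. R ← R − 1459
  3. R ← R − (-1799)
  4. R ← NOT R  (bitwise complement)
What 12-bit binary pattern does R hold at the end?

010111011100

Start: R = 1172 = 010010010100.
R = 1172 + 1083 = 2255; wraps to -1841 = 100011001111
R = -1841 − 1459 = -3300; wraps to 796 = 001100011100
R = 796 − (-1799) = 2595; wraps to -1501 = 101000100011
R = NOT 101000100011 = 010111011100 = 1500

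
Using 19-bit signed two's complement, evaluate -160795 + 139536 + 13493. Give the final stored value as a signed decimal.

-7766

-160795 + 139536 = -21259 (1111010110011110101)
-21259 + 13493 = -7766 (1111110000110101010)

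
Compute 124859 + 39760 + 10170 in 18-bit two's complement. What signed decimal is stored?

-87355

124859 + 39760 = 164619 → wraps to -97525 (101000001100001011)
-97525 + 10170 = -87355 (101010101011000101)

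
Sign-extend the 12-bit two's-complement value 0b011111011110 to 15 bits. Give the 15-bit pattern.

MSB of 011111011110 is 0; replicate it into the new high bits.
000|011111011110 → 000011111011110 (still 2014).

000011111011110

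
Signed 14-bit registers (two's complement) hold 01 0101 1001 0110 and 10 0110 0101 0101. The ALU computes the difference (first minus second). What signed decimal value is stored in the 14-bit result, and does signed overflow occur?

01 0101 1001 0110 → 01010110010110 = 5526 (signed)
10 0110 0101 0101 → 10011001010101 = -6571 (signed)
Subtract via negate-and-add: invert 10011001010101 + 1 = 01100110101011 (i.e. 6571).
  01010110010110
+ 01100110101011
= 10111101000001
Result 10111101000001: MSB = 1 → 12097 − 16384 = -4287.
Both addends (after negating the subtrahend) are non-negative but the stored result is negative: signed overflow. The true value 5526 − (-6571) = 12097 lies outside [-8192, 8191].

-4287; overflow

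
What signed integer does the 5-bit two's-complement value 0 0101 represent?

MSB is 0, so the value is non-negative: 00101 = 5.

5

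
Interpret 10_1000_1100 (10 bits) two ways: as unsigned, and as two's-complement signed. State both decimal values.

unsigned = 652, signed = -372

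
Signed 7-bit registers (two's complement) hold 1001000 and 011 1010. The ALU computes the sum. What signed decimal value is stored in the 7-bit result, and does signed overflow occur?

2; no overflow

1001000 = -56 (signed)
011 1010 → 0111010 = 58 (signed)
  1001000
+ 0111010
= 0000010  (discard carry-out 1)
Result 0000010: MSB = 0 → value 2.
Addends have opposite signs, so signed overflow cannot occur.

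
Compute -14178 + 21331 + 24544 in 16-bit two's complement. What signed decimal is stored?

-14178 + 21331 = 7153 (0001101111110001)
7153 + 24544 = 31697 (0111101111010001)

31697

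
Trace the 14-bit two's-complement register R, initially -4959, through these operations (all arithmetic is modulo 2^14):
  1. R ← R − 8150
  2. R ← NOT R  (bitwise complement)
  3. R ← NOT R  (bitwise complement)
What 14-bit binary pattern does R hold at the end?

Start: R = -4959 = 10110010100001.
R = -4959 − 8150 = -13109; wraps to 3275 = 00110011001011
R = NOT 00110011001011 = 11001100110100 = -3276
R = NOT 11001100110100 = 00110011001011 = 3275

00110011001011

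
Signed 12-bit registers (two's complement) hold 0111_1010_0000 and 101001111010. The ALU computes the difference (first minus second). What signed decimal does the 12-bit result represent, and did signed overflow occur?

-730; overflow

0111_1010_0000 → 011110100000 = 1952 (signed)
101001111010 = -1414 (signed)
Subtract via negate-and-add: invert 101001111010 + 1 = 010110000110 (i.e. 1414).
  011110100000
+ 010110000110
= 110100100110
Result 110100100110: MSB = 1 → 3366 − 4096 = -730.
Both addends (after negating the subtrahend) are non-negative but the stored result is negative: signed overflow. The true value 1952 − (-1414) = 3366 lies outside [-2048, 2047].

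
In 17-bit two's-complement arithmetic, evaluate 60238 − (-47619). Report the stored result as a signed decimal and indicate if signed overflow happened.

-23215; overflow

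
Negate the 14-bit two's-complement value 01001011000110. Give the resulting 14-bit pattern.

Invert: 10110100111001. Add 1: 10110100111010.
Check: 01001011000110 = 4806, 10110100111010 = -4806.

10110100111010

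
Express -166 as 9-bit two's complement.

101011010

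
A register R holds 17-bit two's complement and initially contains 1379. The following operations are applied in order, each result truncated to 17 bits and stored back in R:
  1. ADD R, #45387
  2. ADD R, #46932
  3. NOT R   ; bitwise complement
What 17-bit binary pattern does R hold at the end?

01001000111111101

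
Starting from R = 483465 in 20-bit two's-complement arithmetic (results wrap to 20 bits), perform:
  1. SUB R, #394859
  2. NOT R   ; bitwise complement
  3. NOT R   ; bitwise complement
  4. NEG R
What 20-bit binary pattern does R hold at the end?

11101010010111100010

Start: R = 483465 = 01110110000010001001.
R = 483465 − 394859 = 88606 = 00010101101000011110
R = NOT 00010101101000011110 = 11101010010111100001 = -88607
R = NOT 11101010010111100001 = 00010101101000011110 = 88606
R = −(88606) = -88606 = 11101010010111100010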